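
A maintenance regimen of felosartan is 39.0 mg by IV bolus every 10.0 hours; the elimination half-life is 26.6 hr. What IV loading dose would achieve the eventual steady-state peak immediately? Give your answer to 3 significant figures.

170 mg

k = ln 2 / 26.6 = 0.02606 hr⁻¹
Accumulation ratio R = 1 / (1 − e^(−kτ)) = 1 / (1 − e^(−0.02606×10.0)) = 1 / (1 − 0.7706) = 4.359
Loading dose = maintenance dose × R = 39.0 × 4.359 ≈ 170 mg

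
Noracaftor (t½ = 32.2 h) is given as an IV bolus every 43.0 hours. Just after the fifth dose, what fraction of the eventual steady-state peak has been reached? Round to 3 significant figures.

k = ln 2 / 32.2 = 0.02153 h⁻¹
f_n = 1 − e^(−nkτ) = 1 − e^(−5 × 0.02153 × 43.0) = 1 − e^(−4.628) = 1 − 0.009773 ≈ 0.990

0.990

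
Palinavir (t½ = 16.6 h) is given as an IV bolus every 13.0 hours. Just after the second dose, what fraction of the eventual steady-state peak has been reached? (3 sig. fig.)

k = ln 2 / 16.6 = 0.04176 h⁻¹
f_n = 1 − e^(−nkτ) = 1 − e^(−2 × 0.04176 × 13.0) = 1 − e^(−1.086) = 1 − 0.3377 ≈ 0.662

0.662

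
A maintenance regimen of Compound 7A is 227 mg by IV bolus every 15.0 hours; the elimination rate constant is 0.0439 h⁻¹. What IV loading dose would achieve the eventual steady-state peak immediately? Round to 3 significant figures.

471 mg

Accumulation ratio R = 1 / (1 − e^(−kτ)) = 1 / (1 − e^(−0.04390×15.0)) = 1 / (1 − 0.5176) = 2.073
Loading dose = maintenance dose × R = 227 × 2.073 ≈ 471 mg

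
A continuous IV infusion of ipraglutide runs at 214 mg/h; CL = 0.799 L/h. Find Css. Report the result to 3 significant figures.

Css = infusion rate / CL = 214 / 0.799 ≈ 268 µg/mL

268 µg/mL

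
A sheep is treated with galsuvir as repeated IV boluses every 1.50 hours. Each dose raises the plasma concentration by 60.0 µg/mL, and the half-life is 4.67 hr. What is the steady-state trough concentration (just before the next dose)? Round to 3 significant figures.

k = ln 2 / 4.67 = 0.1484 hr⁻¹
Fraction remaining after one interval: e^(−kτ) = e^(−0.1484 × 1.50) = 0.8004
R = 1 / (1 − 0.8004) = 5.010
Css,max = 60.0 × 5.010 = 300.6 µg/mL
Css,min = Css,max × e^(−kτ) = 300.6 × 0.8004 ≈ 241 µg/mL

241 µg/mL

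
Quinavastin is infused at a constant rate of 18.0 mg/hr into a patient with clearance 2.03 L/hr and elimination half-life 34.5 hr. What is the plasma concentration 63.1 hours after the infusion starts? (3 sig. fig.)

Css = rate / CL = 18.0 / 2.03 = 8.867 mg/L
k = ln 2 / 34.5 = 0.02009 hr⁻¹
C(t) = Css (1 − e^(−kt)) = 8.867 × (1 − e^(−1.268)) = 8.867 × 0.7185 ≈ 6.37 mg/L

6.37 mg/L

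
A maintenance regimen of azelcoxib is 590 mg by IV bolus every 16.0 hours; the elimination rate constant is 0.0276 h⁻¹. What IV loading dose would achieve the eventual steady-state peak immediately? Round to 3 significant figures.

Accumulation ratio R = 1 / (1 − e^(−kτ)) = 1 / (1 − e^(−0.02760×16.0)) = 1 / (1 − 0.6430) = 2.801
Loading dose = maintenance dose × R = 590 × 2.801 ≈ 1650 mg

1650 mg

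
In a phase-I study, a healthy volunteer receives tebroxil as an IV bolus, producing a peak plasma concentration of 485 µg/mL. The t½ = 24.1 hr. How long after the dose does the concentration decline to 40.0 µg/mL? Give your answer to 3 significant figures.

86.8 hours

k = ln 2 / 24.1 = 0.02876 hr⁻¹
C(t) = C₀ e^(−kt)  ⇒  t = ln(C₀/C) / k
t = ln(485/40.0) / 0.02876 = 2.495 / 0.02876 ≈ 86.8 hours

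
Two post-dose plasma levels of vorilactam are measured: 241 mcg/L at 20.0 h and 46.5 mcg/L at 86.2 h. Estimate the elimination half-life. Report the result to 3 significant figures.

27.9 hours

k = ln(C₁/C₂) / (t₂ − t₁) = ln(241/46.5) / (86.2 − 20.0)
  = 1.645 / 66.20 = 0.02485 h⁻¹
t½ = ln 2 / k = ln 2 / 0.02485 ≈ 27.9 hours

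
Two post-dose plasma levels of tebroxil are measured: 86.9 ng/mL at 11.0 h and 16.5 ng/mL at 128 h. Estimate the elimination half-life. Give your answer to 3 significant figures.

48.8 hours

k = ln(C₁/C₂) / (t₂ − t₁) = ln(86.9/16.5) / (128 − 11.0)
  = 1.661 / 117.0 = 0.01420 h⁻¹
t½ = ln 2 / k = ln 2 / 0.01420 ≈ 48.8 hours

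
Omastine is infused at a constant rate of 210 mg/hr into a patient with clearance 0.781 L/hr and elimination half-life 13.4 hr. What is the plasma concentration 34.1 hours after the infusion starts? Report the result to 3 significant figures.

Css = rate / CL = 210 / 0.781 = 268.9 mg/L
k = ln 2 / 13.4 = 0.05173 hr⁻¹
C(t) = Css (1 − e^(−kt)) = 268.9 × (1 − e^(−1.764)) = 268.9 × 0.8286 ≈ 223 mg/L

223 mg/L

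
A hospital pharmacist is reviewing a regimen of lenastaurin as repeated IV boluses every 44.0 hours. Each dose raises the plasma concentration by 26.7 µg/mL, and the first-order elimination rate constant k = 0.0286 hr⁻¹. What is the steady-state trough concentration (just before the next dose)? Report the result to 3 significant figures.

Fraction remaining after one interval: e^(−kτ) = e^(−0.02860 × 44.0) = 0.2841
R = 1 / (1 − 0.2841) = 1.397
Css,max = 26.7 × 1.397 = 37.30 µg/mL
Css,min = Css,max × e^(−kτ) = 37.30 × 0.2841 ≈ 10.6 µg/mL

10.6 µg/mL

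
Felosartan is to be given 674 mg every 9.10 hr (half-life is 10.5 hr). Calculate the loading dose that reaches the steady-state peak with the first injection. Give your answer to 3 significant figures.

1490 mg

k = ln 2 / 10.5 = 0.06601 hr⁻¹
Accumulation ratio R = 1 / (1 − e^(−kτ)) = 1 / (1 − e^(−0.06601×9.10)) = 1 / (1 − 0.5484) = 2.214
Loading dose = maintenance dose × R = 674 × 2.214 ≈ 1490 mg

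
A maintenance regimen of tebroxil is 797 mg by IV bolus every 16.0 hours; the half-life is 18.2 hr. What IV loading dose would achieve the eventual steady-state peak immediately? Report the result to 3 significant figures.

k = ln 2 / 18.2 = 0.03809 hr⁻¹
Accumulation ratio R = 1 / (1 − e^(−kτ)) = 1 / (1 − e^(−0.03809×16.0)) = 1 / (1 − 0.5437) = 2.192
Loading dose = maintenance dose × R = 797 × 2.192 ≈ 1750 mg

1750 mg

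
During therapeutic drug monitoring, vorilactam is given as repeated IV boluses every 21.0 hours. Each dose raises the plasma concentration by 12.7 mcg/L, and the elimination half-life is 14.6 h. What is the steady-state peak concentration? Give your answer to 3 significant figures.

20.1 mcg/L

k = ln 2 / 14.6 = 0.04748 h⁻¹
Fraction remaining after one interval: e^(−kτ) = e^(−0.04748 × 21.0) = 0.3690
R = 1 / (1 − 0.3690) = 1.585
Css,max = 12.7 × 1.585 ≈ 20.1 mcg/L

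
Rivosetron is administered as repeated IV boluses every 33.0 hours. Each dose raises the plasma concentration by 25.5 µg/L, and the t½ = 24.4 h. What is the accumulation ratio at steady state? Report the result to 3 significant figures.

k = ln 2 / 24.4 = 0.02841 h⁻¹
Fraction remaining after one interval: e^(−kτ) = e^(−0.02841 × 33.0) = 0.3916
R = 1 / (1 − 0.3916) = 1 / 0.6084 ≈ 1.64

1.64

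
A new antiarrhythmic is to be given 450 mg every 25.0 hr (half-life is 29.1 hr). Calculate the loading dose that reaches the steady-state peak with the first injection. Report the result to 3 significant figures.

1000 mg

k = ln 2 / 29.1 = 0.02382 hr⁻¹
Accumulation ratio R = 1 / (1 − e^(−kτ)) = 1 / (1 − e^(−0.02382×25.0)) = 1 / (1 − 0.5513) = 2.229
Loading dose = maintenance dose × R = 450 × 2.229 ≈ 1000 mg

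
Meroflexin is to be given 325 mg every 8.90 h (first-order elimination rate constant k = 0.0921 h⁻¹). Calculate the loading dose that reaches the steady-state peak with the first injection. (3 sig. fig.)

Accumulation ratio R = 1 / (1 − e^(−kτ)) = 1 / (1 − e^(−0.09210×8.90)) = 1 / (1 − 0.4406) = 1.788
Loading dose = maintenance dose × R = 325 × 1.788 ≈ 581 mg

581 mg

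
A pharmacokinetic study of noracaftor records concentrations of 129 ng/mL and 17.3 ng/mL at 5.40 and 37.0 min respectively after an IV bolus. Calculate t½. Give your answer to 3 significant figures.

10.9 minutes

k = ln(C₁/C₂) / (t₂ − t₁) = ln(129/17.3) / (37.0 − 5.40)
  = 2.009 / 31.60 = 0.06358 min⁻¹
t½ = ln 2 / k = ln 2 / 0.06358 ≈ 10.9 minutes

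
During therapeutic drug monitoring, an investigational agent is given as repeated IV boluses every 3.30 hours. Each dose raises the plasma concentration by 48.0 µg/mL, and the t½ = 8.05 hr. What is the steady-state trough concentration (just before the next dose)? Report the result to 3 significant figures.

k = ln 2 / 8.05 = 0.08611 hr⁻¹
Fraction remaining after one interval: e^(−kτ) = e^(−0.08611 × 3.30) = 0.7527
R = 1 / (1 − 0.7527) = 4.043
Css,max = 48.0 × 4.043 = 194.1 µg/mL
Css,min = Css,max × e^(−kτ) = 194.1 × 0.7527 ≈ 146 µg/mL

146 µg/mL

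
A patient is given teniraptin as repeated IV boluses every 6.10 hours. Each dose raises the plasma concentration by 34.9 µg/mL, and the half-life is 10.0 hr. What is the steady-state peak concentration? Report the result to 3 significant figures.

101 µg/mL

k = ln 2 / 10.0 = 0.06931 hr⁻¹
Fraction remaining after one interval: e^(−kτ) = e^(−0.06931 × 6.10) = 0.6552
R = 1 / (1 − 0.6552) = 2.900
Css,max = 34.9 × 2.900 ≈ 101 µg/mL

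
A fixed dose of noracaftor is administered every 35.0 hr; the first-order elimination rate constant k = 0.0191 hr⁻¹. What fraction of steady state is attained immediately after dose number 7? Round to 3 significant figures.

f_n = 1 − e^(−nkτ) = 1 − e^(−7 × 0.01910 × 35.0) = 1 − e^(−4.679) = 1 − 0.009284 ≈ 0.991

0.991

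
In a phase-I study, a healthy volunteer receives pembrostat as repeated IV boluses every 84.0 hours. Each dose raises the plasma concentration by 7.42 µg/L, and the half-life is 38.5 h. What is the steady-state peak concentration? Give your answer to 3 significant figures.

9.52 µg/L

k = ln 2 / 38.5 = 0.01800 h⁻¹
Fraction remaining after one interval: e^(−kτ) = e^(−0.01800 × 84.0) = 0.2204
R = 1 / (1 − 0.2204) = 1.283
Css,max = 7.42 × 1.283 ≈ 9.52 µg/L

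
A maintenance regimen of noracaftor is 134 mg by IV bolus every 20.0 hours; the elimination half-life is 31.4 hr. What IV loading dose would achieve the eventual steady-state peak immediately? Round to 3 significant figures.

k = ln 2 / 31.4 = 0.02207 hr⁻¹
Accumulation ratio R = 1 / (1 − e^(−kτ)) = 1 / (1 − e^(−0.02207×20.0)) = 1 / (1 − 0.6431) = 2.802
Loading dose = maintenance dose × R = 134 × 2.802 ≈ 375 mg

375 mg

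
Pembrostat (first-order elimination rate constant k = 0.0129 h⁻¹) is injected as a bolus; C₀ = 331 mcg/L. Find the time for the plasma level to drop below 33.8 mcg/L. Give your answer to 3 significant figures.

C(t) = C₀ e^(−kt)  ⇒  t = ln(C₀/C) / k
t = ln(331/33.8) / 0.01290 = 2.282 / 0.01290 ≈ 177 hours

177 hours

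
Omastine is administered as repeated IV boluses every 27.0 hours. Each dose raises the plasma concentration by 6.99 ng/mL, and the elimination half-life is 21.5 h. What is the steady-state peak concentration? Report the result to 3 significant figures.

12.0 ng/mL

k = ln 2 / 21.5 = 0.03224 h⁻¹
Fraction remaining after one interval: e^(−kτ) = e^(−0.03224 × 27.0) = 0.4188
R = 1 / (1 − 0.4188) = 1.720
Css,max = 6.99 × 1.720 ≈ 12.0 ng/mL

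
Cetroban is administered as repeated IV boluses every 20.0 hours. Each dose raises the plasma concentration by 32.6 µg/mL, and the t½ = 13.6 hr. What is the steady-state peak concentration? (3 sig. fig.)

k = ln 2 / 13.6 = 0.05097 hr⁻¹
Fraction remaining after one interval: e^(−kτ) = e^(−0.05097 × 20.0) = 0.3608
R = 1 / (1 − 0.3608) = 1.565
Css,max = 32.6 × 1.565 ≈ 51.0 µg/mL

51.0 µg/mL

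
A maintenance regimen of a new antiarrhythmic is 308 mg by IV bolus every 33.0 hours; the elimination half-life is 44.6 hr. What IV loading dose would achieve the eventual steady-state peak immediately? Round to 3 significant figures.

k = ln 2 / 44.6 = 0.01554 hr⁻¹
Accumulation ratio R = 1 / (1 − e^(−kτ)) = 1 / (1 − e^(−0.01554×33.0)) = 1 / (1 − 0.5988) = 2.492
Loading dose = maintenance dose × R = 308 × 2.492 ≈ 768 mg

768 mg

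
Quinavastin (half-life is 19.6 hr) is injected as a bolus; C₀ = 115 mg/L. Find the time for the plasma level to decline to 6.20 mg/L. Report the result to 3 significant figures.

82.6 hours

k = ln 2 / 19.6 = 0.03536 hr⁻¹
C(t) = C₀ e^(−kt)  ⇒  t = ln(C₀/C) / k
t = ln(115/6.20) / 0.03536 = 2.920 / 0.03536 ≈ 82.6 hours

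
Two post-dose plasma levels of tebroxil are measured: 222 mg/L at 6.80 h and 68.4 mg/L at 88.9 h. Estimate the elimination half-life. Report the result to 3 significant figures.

48.3 hours

k = ln(C₁/C₂) / (t₂ − t₁) = ln(222/68.4) / (88.9 − 6.80)
  = 1.177 / 82.10 = 0.01434 h⁻¹
t½ = ln 2 / k = ln 2 / 0.01434 ≈ 48.3 hours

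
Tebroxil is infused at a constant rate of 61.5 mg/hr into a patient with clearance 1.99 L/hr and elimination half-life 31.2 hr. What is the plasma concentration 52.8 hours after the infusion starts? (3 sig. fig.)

Css = rate / CL = 61.5 / 1.99 = 30.90 mg/L
k = ln 2 / 31.2 = 0.02222 hr⁻¹
C(t) = Css (1 − e^(−kt)) = 30.90 × (1 − e^(−1.173)) = 30.90 × 0.6906 ≈ 21.3 mg/L

21.3 mg/L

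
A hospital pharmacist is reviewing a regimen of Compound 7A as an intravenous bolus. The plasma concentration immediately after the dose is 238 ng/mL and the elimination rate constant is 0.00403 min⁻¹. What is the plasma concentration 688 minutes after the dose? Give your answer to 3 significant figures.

C(t) = C₀ e^(−kt) = 238 × e^(−0.004030 × 688) = 238 × e^(−2.773) = 238 × 0.06250 ≈ 14.9 ng/mL

14.9 ng/mL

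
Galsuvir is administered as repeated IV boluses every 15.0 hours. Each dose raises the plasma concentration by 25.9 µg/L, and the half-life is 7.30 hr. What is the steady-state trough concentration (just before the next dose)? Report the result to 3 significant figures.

8.21 µg/L

k = ln 2 / 7.30 = 0.09495 hr⁻¹
Fraction remaining after one interval: e^(−kτ) = e^(−0.09495 × 15.0) = 0.2407
R = 1 / (1 − 0.2407) = 1.317
Css,max = 25.9 × 1.317 = 34.11 µg/L
Css,min = Css,max × e^(−kτ) = 34.11 × 0.2407 ≈ 8.21 µg/L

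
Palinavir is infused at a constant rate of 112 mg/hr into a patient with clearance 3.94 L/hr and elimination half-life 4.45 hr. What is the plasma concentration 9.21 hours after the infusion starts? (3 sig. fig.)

21.7 mg/L

Css = rate / CL = 112 / 3.94 = 28.43 mg/L
k = ln 2 / 4.45 = 0.1558 hr⁻¹
C(t) = Css (1 − e^(−kt)) = 28.43 × (1 − e^(−1.435)) = 28.43 × 0.7618 ≈ 21.7 mg/L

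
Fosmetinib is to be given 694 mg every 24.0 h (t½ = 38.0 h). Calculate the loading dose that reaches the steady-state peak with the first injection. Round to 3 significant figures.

k = ln 2 / 38.0 = 0.01824 h⁻¹
Accumulation ratio R = 1 / (1 − e^(−kτ)) = 1 / (1 − e^(−0.01824×24.0)) = 1 / (1 − 0.6455) = 2.821
Loading dose = maintenance dose × R = 694 × 2.821 ≈ 1960 mg

1960 mg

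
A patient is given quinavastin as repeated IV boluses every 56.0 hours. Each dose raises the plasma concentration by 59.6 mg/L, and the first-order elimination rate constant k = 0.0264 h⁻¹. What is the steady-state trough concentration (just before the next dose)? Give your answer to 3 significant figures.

17.6 mg/L

Fraction remaining after one interval: e^(−kτ) = e^(−0.02640 × 56.0) = 0.2280
R = 1 / (1 − 0.2280) = 1.295
Css,max = 59.6 × 1.295 = 77.20 mg/L
Css,min = Css,max × e^(−kτ) = 77.20 × 0.2280 ≈ 17.6 mg/L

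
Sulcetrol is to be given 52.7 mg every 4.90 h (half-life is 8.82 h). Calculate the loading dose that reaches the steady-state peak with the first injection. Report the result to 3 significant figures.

k = ln 2 / 8.82 = 0.07859 h⁻¹
Accumulation ratio R = 1 / (1 − e^(−kτ)) = 1 / (1 − e^(−0.07859×4.90)) = 1 / (1 − 0.6804) = 3.129
Loading dose = maintenance dose × R = 52.7 × 3.129 ≈ 165 mg

165 mg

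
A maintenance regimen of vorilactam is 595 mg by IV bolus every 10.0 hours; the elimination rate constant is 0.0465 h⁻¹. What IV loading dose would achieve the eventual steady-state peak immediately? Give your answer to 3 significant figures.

Accumulation ratio R = 1 / (1 − e^(−kτ)) = 1 / (1 − e^(−0.04650×10.0)) = 1 / (1 − 0.6281) = 2.689
Loading dose = maintenance dose × R = 595 × 2.689 ≈ 1600 mg

1600 mg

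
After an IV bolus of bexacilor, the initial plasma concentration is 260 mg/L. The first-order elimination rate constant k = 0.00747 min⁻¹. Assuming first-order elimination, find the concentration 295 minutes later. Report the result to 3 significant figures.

C(t) = C₀ e^(−kt) = 260 × e^(−0.007470 × 295) = 260 × e^(−2.204) = 260 × 0.1104 ≈ 28.7 mg/L

28.7 mg/L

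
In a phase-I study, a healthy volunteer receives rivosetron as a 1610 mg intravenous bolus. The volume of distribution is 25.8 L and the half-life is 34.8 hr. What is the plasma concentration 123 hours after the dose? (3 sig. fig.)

C₀ = dose / V = 1610 / 25.8 = 62.40 mg/L
k = ln 2 / 34.8 = 0.01992 hr⁻¹
C(t) = C₀ e^(−kt) = 62.40 × e^(−0.01992 × 123) = 62.40 × e^(−2.450) = 62.40 × 0.08630 ≈ 5.39 mg/L

5.39 mg/L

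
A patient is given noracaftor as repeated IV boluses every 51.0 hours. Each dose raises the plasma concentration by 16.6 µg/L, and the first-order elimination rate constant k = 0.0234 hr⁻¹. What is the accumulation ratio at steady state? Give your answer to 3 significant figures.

1.44

Fraction remaining after one interval: e^(−kτ) = e^(−0.02340 × 51.0) = 0.3032
R = 1 / (1 − 0.3032) = 1 / 0.6968 ≈ 1.44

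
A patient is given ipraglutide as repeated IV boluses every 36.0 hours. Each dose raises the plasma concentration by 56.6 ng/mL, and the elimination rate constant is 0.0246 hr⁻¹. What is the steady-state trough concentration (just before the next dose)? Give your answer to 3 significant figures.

Fraction remaining after one interval: e^(−kτ) = e^(−0.02460 × 36.0) = 0.4125
R = 1 / (1 − 0.4125) = 1.702
Css,max = 56.6 × 1.702 = 96.33 ng/mL
Css,min = Css,max × e^(−kτ) = 96.33 × 0.4125 ≈ 39.7 ng/mL

39.7 ng/mL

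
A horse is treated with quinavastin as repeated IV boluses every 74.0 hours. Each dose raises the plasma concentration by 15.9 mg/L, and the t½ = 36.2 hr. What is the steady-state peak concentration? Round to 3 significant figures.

k = ln 2 / 36.2 = 0.01915 hr⁻¹
Fraction remaining after one interval: e^(−kτ) = e^(−0.01915 × 74.0) = 0.2425
R = 1 / (1 − 0.2425) = 1.320
Css,max = 15.9 × 1.320 ≈ 21.0 mg/L

21.0 mg/L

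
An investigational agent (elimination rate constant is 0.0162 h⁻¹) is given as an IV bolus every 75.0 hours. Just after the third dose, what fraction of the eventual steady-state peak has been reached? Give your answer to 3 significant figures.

0.974

f_n = 1 − e^(−nkτ) = 1 − e^(−3 × 0.01620 × 75.0) = 1 − e^(−3.645) = 1 − 0.02612 ≈ 0.974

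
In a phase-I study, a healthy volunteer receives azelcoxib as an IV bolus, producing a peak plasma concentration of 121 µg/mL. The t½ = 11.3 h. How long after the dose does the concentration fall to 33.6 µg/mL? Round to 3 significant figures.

20.9 hours

k = ln 2 / 11.3 = 0.06134 h⁻¹
C(t) = C₀ e^(−kt)  ⇒  t = ln(C₀/C) / k
t = ln(121/33.6) / 0.06134 = 1.281 / 0.06134 ≈ 20.9 hours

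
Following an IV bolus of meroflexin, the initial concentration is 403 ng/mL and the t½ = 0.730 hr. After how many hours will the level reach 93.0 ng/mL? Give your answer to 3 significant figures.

1.54 hours

k = ln 2 / 0.730 = 0.9495 hr⁻¹
C(t) = C₀ e^(−kt)  ⇒  t = ln(C₀/C) / k
t = ln(403/93.0) / 0.9495 = 1.466 / 0.9495 ≈ 1.54 hours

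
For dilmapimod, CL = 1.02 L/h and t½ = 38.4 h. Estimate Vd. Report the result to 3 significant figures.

k = ln 2 / t½ = ln 2 / 38.4 = 0.01805 h⁻¹
V = CL / k = 1.02 / 0.01805 ≈ 56.5 L

56.5 L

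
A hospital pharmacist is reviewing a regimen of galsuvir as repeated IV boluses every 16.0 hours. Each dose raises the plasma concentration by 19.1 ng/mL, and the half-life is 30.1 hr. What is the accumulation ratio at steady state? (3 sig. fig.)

3.24

k = ln 2 / 30.1 = 0.02303 hr⁻¹
Fraction remaining after one interval: e^(−kτ) = e^(−0.02303 × 16.0) = 0.6918
R = 1 / (1 − 0.6918) = 1 / 0.3082 ≈ 3.24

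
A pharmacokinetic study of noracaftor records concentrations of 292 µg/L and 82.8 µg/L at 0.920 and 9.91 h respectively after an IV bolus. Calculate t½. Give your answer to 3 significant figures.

k = ln(C₁/C₂) / (t₂ − t₁) = ln(292/82.8) / (9.91 − 0.920)
  = 1.260 / 8.990 = 0.1402 h⁻¹
t½ = ln 2 / k = ln 2 / 0.1402 ≈ 4.94 hours

4.94 hours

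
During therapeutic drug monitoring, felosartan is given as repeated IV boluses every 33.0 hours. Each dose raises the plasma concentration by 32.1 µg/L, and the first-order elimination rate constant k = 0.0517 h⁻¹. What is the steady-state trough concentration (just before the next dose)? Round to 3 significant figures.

Fraction remaining after one interval: e^(−kτ) = e^(−0.05170 × 33.0) = 0.1816
R = 1 / (1 − 0.1816) = 1.222
Css,max = 32.1 × 1.222 = 39.22 µg/L
Css,min = Css,max × e^(−kτ) = 39.22 × 0.1816 ≈ 7.12 µg/L

7.12 µg/L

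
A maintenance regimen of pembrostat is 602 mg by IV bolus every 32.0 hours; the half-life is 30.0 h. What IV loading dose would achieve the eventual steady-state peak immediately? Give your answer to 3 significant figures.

1150 mg

k = ln 2 / 30.0 = 0.02310 h⁻¹
Accumulation ratio R = 1 / (1 − e^(−kτ)) = 1 / (1 − e^(−0.02310×32.0)) = 1 / (1 − 0.4774) = 1.914
Loading dose = maintenance dose × R = 602 × 1.914 ≈ 1150 mg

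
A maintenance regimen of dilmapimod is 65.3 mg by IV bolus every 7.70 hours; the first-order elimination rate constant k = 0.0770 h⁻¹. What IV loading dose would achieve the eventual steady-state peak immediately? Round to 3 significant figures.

146 mg

Accumulation ratio R = 1 / (1 − e^(−kτ)) = 1 / (1 − e^(−0.07700×7.70)) = 1 / (1 − 0.5527) = 2.236
Loading dose = maintenance dose × R = 65.3 × 2.236 ≈ 146 mg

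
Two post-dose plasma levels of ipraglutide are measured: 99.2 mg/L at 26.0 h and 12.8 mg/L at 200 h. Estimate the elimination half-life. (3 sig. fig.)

k = ln(C₁/C₂) / (t₂ − t₁) = ln(99.2/12.8) / (200 − 26.0)
  = 2.048 / 174.0 = 0.01177 h⁻¹
t½ = ln 2 / k = ln 2 / 0.01177 ≈ 58.9 hours

58.9 hours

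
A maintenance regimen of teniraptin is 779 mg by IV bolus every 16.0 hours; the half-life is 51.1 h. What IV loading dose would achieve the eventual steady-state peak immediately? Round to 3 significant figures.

k = ln 2 / 51.1 = 0.01356 h⁻¹
Accumulation ratio R = 1 / (1 − e^(−kτ)) = 1 / (1 − e^(−0.01356×16.0)) = 1 / (1 − 0.8049) = 5.126
Loading dose = maintenance dose × R = 779 × 5.126 ≈ 3990 mg

3990 mg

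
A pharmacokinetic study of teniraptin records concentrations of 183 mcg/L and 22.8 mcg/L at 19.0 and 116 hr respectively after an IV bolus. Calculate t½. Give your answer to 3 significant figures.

k = ln(C₁/C₂) / (t₂ − t₁) = ln(183/22.8) / (116 − 19.0)
  = 2.083 / 97.00 = 0.02147 hr⁻¹
t½ = ln 2 / k = ln 2 / 0.02147 ≈ 32.3 hours

32.3 hours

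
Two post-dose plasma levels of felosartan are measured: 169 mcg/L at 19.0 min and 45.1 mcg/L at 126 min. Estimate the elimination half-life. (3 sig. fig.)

56.1 minutes

k = ln(C₁/C₂) / (t₂ − t₁) = ln(169/45.1) / (126 − 19.0)
  = 1.321 / 107.0 = 0.01235 min⁻¹
t½ = ln 2 / k = ln 2 / 0.01235 ≈ 56.1 minutes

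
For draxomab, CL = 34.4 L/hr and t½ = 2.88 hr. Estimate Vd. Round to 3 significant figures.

143 L

k = ln 2 / t½ = ln 2 / 2.88 = 0.2407 hr⁻¹
V = CL / k = 34.4 / 0.2407 ≈ 143 L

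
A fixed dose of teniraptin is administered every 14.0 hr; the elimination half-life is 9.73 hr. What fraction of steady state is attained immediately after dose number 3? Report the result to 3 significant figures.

k = ln 2 / 9.73 = 0.07124 hr⁻¹
f_n = 1 − e^(−nkτ) = 1 − e^(−3 × 0.07124 × 14.0) = 1 − e^(−2.992) = 1 − 0.05019 ≈ 0.950

0.950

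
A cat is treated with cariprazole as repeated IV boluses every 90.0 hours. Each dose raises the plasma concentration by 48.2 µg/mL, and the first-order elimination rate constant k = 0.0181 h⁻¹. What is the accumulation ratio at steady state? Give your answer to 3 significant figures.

1.24

Fraction remaining after one interval: e^(−kτ) = e^(−0.01810 × 90.0) = 0.1961
R = 1 / (1 − 0.1961) = 1 / 0.8039 ≈ 1.24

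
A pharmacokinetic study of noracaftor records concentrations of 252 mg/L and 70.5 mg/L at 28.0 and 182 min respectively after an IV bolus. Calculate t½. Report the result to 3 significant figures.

k = ln(C₁/C₂) / (t₂ − t₁) = ln(252/70.5) / (182 − 28.0)
  = 1.274 / 154.0 = 0.008272 min⁻¹
t½ = ln 2 / k = ln 2 / 0.008272 ≈ 83.8 minutes

83.8 minutes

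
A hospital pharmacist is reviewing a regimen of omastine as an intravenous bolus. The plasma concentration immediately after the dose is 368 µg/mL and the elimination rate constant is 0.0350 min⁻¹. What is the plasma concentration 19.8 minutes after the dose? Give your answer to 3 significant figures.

184 µg/mL

C(t) = C₀ e^(−kt) = 368 × e^(−0.03500 × 19.8) = 368 × e^(−0.6930) = 368 × 0.5001 ≈ 184 µg/mL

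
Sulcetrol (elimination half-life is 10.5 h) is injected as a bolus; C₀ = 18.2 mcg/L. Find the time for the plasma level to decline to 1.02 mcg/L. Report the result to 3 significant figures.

k = ln 2 / 10.5 = 0.06601 h⁻¹
C(t) = C₀ e^(−kt)  ⇒  t = ln(C₀/C) / k
t = ln(18.2/1.02) / 0.06601 = 2.882 / 0.06601 ≈ 43.7 hours

43.7 hours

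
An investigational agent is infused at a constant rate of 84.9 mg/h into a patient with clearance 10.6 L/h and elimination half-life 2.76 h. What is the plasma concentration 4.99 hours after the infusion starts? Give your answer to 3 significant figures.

Css = rate / CL = 84.9 / 10.6 = 8.009 mg/L
k = ln 2 / 2.76 = 0.2511 h⁻¹
C(t) = Css (1 − e^(−kt)) = 8.009 × (1 − e^(−1.253)) = 8.009 × 0.7144 ≈ 5.72 mg/L

5.72 mg/L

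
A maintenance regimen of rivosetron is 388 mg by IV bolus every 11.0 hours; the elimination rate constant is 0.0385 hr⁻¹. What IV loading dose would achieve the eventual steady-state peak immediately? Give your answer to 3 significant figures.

Accumulation ratio R = 1 / (1 − e^(−kτ)) = 1 / (1 − e^(−0.03850×11.0)) = 1 / (1 − 0.6548) = 2.896
Loading dose = maintenance dose × R = 388 × 2.896 ≈ 1120 mg

1120 mg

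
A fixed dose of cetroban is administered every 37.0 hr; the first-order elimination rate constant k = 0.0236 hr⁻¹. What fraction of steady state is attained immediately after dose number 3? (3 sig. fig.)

f_n = 1 − e^(−nkτ) = 1 − e^(−3 × 0.02360 × 37.0) = 1 − e^(−2.620) = 1 − 0.07283 ≈ 0.927

0.927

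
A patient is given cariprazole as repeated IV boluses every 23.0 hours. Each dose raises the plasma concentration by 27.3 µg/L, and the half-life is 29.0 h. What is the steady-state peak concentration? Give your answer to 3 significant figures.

64.6 µg/L

k = ln 2 / 29.0 = 0.02390 h⁻¹
Fraction remaining after one interval: e^(−kτ) = e^(−0.02390 × 23.0) = 0.5771
R = 1 / (1 − 0.5771) = 2.365
Css,max = 27.3 × 2.365 ≈ 64.6 µg/L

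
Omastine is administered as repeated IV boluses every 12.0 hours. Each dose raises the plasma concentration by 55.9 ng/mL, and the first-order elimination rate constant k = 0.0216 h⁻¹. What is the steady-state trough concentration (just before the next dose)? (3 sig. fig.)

189 ng/mL

Fraction remaining after one interval: e^(−kτ) = e^(−0.02160 × 12.0) = 0.7717
R = 1 / (1 − 0.7717) = 4.380
Css,max = 55.9 × 4.380 = 244.8 ng/mL
Css,min = Css,max × e^(−kτ) = 244.8 × 0.7717 ≈ 189 ng/mL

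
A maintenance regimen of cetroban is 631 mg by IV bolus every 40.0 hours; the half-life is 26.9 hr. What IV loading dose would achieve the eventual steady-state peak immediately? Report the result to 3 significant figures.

981 mg

k = ln 2 / 26.9 = 0.02577 hr⁻¹
Accumulation ratio R = 1 / (1 − e^(−kτ)) = 1 / (1 − e^(−0.02577×40.0)) = 1 / (1 − 0.3568) = 1.555
Loading dose = maintenance dose × R = 631 × 1.555 ≈ 981 mg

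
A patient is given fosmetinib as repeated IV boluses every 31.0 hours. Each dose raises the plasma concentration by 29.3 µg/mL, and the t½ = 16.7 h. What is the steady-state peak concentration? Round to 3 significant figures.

k = ln 2 / 16.7 = 0.04151 h⁻¹
Fraction remaining after one interval: e^(−kτ) = e^(−0.04151 × 31.0) = 0.2762
R = 1 / (1 − 0.2762) = 1.382
Css,max = 29.3 × 1.382 ≈ 40.5 µg/mL

40.5 µg/mL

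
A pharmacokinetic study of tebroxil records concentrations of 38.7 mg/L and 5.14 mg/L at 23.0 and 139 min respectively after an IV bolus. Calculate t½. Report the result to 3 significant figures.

k = ln(C₁/C₂) / (t₂ − t₁) = ln(38.7/5.14) / (139 − 23.0)
  = 2.019 / 116.0 = 0.01740 min⁻¹
t½ = ln 2 / k = ln 2 / 0.01740 ≈ 39.8 minutes

39.8 minutes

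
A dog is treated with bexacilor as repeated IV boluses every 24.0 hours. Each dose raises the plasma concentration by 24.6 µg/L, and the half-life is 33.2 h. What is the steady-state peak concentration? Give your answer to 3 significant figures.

62.4 µg/L

k = ln 2 / 33.2 = 0.02088 h⁻¹
Fraction remaining after one interval: e^(−kτ) = e^(−0.02088 × 24.0) = 0.6059
R = 1 / (1 − 0.6059) = 2.537
Css,max = 24.6 × 2.537 ≈ 62.4 µg/L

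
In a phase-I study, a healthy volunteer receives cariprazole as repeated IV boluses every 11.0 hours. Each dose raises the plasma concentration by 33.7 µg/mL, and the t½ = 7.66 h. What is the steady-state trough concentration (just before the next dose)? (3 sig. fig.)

k = ln 2 / 7.66 = 0.09049 h⁻¹
Fraction remaining after one interval: e^(−kτ) = e^(−0.09049 × 11.0) = 0.3696
R = 1 / (1 − 0.3696) = 1.586
Css,max = 33.7 × 1.586 = 53.46 µg/mL
Css,min = Css,max × e^(−kτ) = 53.46 × 0.3696 ≈ 19.8 µg/mL

19.8 µg/mL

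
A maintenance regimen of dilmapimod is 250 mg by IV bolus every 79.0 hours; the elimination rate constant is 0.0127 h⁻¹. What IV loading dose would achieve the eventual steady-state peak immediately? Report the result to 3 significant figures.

395 mg

Accumulation ratio R = 1 / (1 − e^(−kτ)) = 1 / (1 − e^(−0.01270×79.0)) = 1 / (1 − 0.3667) = 1.579
Loading dose = maintenance dose × R = 250 × 1.579 ≈ 395 mg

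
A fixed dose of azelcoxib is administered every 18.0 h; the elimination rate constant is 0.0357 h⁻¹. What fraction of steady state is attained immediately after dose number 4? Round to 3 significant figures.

0.923

f_n = 1 − e^(−nkτ) = 1 − e^(−4 × 0.03570 × 18.0) = 1 − e^(−2.570) = 1 − 0.07650 ≈ 0.923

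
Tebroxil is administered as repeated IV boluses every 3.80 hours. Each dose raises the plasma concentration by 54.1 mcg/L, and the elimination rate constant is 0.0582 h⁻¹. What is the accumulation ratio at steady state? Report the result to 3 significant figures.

5.04

Fraction remaining after one interval: e^(−kτ) = e^(−0.05820 × 3.80) = 0.8016
R = 1 / (1 − 0.8016) = 1 / 0.1984 ≈ 5.04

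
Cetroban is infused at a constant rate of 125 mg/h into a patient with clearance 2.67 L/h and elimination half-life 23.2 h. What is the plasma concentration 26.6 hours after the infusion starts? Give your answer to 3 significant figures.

25.7 µg/mL

Css = rate / CL = 125 / 2.67 = 46.82 µg/mL
k = ln 2 / 23.2 = 0.02988 h⁻¹
C(t) = Css (1 − e^(−kt)) = 46.82 × (1 − e^(−0.7947)) = 46.82 × 0.5483 ≈ 25.7 µg/mL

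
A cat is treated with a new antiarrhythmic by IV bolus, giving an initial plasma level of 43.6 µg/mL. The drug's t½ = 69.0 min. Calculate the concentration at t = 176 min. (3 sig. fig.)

k = ln 2 / 69.0 = 0.01005 min⁻¹
176 min is 2.551 half-lives, so C = 43.6 × (1/2)^2.551 = 43.6 × 0.1707 ≈ 7.44 µg/mL

7.44 µg/mL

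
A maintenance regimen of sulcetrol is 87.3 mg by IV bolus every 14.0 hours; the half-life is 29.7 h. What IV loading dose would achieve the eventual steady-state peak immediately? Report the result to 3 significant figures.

k = ln 2 / 29.7 = 0.02334 h⁻¹
Accumulation ratio R = 1 / (1 − e^(−kτ)) = 1 / (1 − e^(−0.02334×14.0)) = 1 / (1 − 0.7213) = 3.588
Loading dose = maintenance dose × R = 87.3 × 3.588 ≈ 313 mg

313 mg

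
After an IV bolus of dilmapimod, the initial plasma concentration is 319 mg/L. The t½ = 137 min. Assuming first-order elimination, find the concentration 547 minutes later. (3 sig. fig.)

20.0 mg/L

k = ln 2 / 137 = 0.005059 min⁻¹
C(t) = C₀ e^(−kt) = 319 × e^(−0.005059 × 547) = 319 × e^(−2.768) = 319 × 0.06282 ≈ 20.0 mg/L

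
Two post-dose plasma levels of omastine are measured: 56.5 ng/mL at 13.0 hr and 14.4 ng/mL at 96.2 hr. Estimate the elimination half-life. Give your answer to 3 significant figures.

42.2 hours

k = ln(C₁/C₂) / (t₂ − t₁) = ln(56.5/14.4) / (96.2 − 13.0)
  = 1.367 / 83.20 = 0.01643 hr⁻¹
t½ = ln 2 / k = ln 2 / 0.01643 ≈ 42.2 hours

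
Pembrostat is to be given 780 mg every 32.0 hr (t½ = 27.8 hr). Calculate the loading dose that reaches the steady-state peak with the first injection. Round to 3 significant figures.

1420 mg

k = ln 2 / 27.8 = 0.02493 hr⁻¹
Accumulation ratio R = 1 / (1 − e^(−kτ)) = 1 / (1 − e^(−0.02493×32.0)) = 1 / (1 − 0.4503) = 1.819
Loading dose = maintenance dose × R = 780 × 1.819 ≈ 1420 mg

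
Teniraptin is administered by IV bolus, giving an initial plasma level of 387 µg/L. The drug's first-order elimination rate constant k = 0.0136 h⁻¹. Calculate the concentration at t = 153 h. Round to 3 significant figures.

48.3 µg/L

C(t) = C₀ e^(−kt) = 387 × e^(−0.01360 × 153) = 387 × e^(−2.081) = 387 × 0.1248 ≈ 48.3 µg/L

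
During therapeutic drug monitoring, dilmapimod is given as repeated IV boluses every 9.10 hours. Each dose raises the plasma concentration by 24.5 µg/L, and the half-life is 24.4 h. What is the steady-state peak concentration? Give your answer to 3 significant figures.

108 µg/L

k = ln 2 / 24.4 = 0.02841 h⁻¹
Fraction remaining after one interval: e^(−kτ) = e^(−0.02841 × 9.10) = 0.7722
R = 1 / (1 − 0.7722) = 4.390
Css,max = 24.5 × 4.390 ≈ 108 µg/L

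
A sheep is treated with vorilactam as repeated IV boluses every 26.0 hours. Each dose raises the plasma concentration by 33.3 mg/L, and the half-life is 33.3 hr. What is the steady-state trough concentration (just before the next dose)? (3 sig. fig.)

k = ln 2 / 33.3 = 0.02082 hr⁻¹
Fraction remaining after one interval: e^(−kτ) = e^(−0.02082 × 26.0) = 0.5821
R = 1 / (1 − 0.5821) = 2.393
Css,max = 33.3 × 2.393 = 79.67 mg/L
Css,min = Css,max × e^(−kτ) = 79.67 × 0.5821 ≈ 46.4 mg/L

46.4 mg/L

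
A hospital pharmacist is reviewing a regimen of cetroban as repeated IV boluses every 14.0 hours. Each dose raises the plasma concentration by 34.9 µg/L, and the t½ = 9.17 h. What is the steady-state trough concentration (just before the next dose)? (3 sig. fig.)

18.6 µg/L

k = ln 2 / 9.17 = 0.07559 h⁻¹
Fraction remaining after one interval: e^(−kτ) = e^(−0.07559 × 14.0) = 0.3471
R = 1 / (1 − 0.3471) = 1.532
Css,max = 34.9 × 1.532 = 53.45 µg/L
Css,min = Css,max × e^(−kτ) = 53.45 × 0.3471 ≈ 18.6 µg/L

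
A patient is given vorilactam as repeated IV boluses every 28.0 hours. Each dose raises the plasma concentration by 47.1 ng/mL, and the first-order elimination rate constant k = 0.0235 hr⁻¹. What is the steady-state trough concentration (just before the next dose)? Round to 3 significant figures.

50.6 ng/mL

Fraction remaining after one interval: e^(−kτ) = e^(−0.02350 × 28.0) = 0.5179
R = 1 / (1 − 0.5179) = 2.074
Css,max = 47.1 × 2.074 = 97.69 ng/mL
Css,min = Css,max × e^(−kτ) = 97.69 × 0.5179 ≈ 50.6 ng/mL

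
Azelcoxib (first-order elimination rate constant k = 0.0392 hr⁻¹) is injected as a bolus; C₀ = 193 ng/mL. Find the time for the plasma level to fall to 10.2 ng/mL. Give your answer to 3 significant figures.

C(t) = C₀ e^(−kt)  ⇒  t = ln(C₀/C) / k
t = ln(193/10.2) / 0.03920 = 2.940 / 0.03920 ≈ 75.0 hours

75.0 hours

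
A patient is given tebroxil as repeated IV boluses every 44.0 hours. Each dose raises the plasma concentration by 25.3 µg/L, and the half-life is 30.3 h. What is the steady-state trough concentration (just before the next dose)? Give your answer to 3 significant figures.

14.6 µg/L

k = ln 2 / 30.3 = 0.02288 h⁻¹
Fraction remaining after one interval: e^(−kτ) = e^(−0.02288 × 44.0) = 0.3655
R = 1 / (1 − 0.3655) = 1.576
Css,max = 25.3 × 1.576 = 39.87 µg/L
Css,min = Css,max × e^(−kτ) = 39.87 × 0.3655 ≈ 14.6 µg/L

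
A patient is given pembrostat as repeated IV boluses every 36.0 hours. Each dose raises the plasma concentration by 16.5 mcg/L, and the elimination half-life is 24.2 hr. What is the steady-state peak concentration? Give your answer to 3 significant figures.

25.6 mcg/L

k = ln 2 / 24.2 = 0.02864 hr⁻¹
Fraction remaining after one interval: e^(−kτ) = e^(−0.02864 × 36.0) = 0.3566
R = 1 / (1 − 0.3566) = 1.554
Css,max = 16.5 × 1.554 ≈ 25.6 mcg/L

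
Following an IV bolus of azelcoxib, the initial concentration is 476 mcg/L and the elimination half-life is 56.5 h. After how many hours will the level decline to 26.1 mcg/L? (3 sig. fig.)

k = ln 2 / 56.5 = 0.01227 h⁻¹
C(t) = C₀ e^(−kt)  ⇒  t = ln(C₀/C) / k
t = ln(476/26.1) / 0.01227 = 2.903 / 0.01227 ≈ 237 hours

237 hours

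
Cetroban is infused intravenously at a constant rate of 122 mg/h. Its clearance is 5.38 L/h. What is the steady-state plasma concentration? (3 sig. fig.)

Css = infusion rate / CL = 122 / 5.38 ≈ 22.7 µg/mL

22.7 µg/mL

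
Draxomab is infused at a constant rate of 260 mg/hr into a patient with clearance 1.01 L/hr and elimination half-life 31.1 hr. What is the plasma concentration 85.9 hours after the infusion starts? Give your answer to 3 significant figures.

219 µg/mL

Css = rate / CL = 260 / 1.01 = 257.4 µg/mL
k = ln 2 / 31.1 = 0.02229 hr⁻¹
C(t) = Css (1 − e^(−kt)) = 257.4 × (1 − e^(−1.915)) = 257.4 × 0.8526 ≈ 219 µg/mL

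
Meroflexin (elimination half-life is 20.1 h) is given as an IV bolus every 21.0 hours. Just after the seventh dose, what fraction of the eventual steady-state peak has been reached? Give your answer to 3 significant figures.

k = ln 2 / 20.1 = 0.03448 h⁻¹
f_n = 1 − e^(−nkτ) = 1 − e^(−7 × 0.03448 × 21.0) = 1 − e^(−5.069) = 1 − 0.006287 ≈ 0.994

0.994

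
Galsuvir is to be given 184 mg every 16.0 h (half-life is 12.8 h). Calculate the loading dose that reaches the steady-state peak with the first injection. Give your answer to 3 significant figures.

k = ln 2 / 12.8 = 0.05415 h⁻¹
Accumulation ratio R = 1 / (1 − e^(−kτ)) = 1 / (1 − e^(−0.05415×16.0)) = 1 / (1 − 0.4204) = 1.725
Loading dose = maintenance dose × R = 184 × 1.725 ≈ 317 mg

317 mg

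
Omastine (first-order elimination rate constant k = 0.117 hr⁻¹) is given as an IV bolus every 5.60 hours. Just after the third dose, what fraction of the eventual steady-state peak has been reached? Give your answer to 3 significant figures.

f_n = 1 − e^(−nkτ) = 1 − e^(−3 × 0.1170 × 5.60) = 1 − e^(−1.966) = 1 − 0.1401 ≈ 0.860

0.860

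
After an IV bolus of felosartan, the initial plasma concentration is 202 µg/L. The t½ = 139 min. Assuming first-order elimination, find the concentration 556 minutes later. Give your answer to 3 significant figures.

12.6 µg/L

k = ln 2 / 139 = 0.004987 min⁻¹
556 min is 4.000 half-lives, so C = 202 × (1/2)^4.000 = 202 × 0.06250 ≈ 12.6 µg/L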